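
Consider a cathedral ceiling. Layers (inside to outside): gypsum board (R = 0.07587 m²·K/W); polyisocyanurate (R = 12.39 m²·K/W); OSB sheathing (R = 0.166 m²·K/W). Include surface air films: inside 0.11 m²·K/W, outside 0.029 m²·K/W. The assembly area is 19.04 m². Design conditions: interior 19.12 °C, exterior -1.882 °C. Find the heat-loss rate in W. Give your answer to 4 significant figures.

R_total = 0.11 + 0.07587 + 12.39 + 0.166 + 0.029 = 12.771 m²·K/W
Q = A·ΔT/R = 19.04 × (19.12 − (-1.882)) / 12.771 = 31.312 W

31.31 W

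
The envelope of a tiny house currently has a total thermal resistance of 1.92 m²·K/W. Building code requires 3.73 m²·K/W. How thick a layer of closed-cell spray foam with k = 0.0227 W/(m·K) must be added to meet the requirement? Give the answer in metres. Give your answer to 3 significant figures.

ΔR = 3.73 − 1.92 = 1.81 m²·K/W
L = ΔR × k = 1.81 × 0.0227 = 0.04109 m

0.0411 m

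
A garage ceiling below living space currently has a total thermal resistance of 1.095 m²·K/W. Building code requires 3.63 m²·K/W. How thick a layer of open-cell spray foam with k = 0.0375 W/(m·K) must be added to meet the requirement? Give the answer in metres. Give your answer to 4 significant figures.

0.09506 m

ΔR = 3.63 − 1.095 = 2.535 m²·K/W
L = ΔR × k = 2.535 × 0.0375 = 0.095063 m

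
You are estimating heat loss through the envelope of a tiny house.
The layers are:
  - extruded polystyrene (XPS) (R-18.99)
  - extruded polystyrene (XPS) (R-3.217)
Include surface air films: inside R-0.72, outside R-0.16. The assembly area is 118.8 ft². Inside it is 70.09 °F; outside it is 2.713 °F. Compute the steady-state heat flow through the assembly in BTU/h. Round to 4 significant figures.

346.7 BTU/h

R_total = 0.72 + 18.99 + 3.217 + 0.16 = 23.087 ft²·°F·h/BTU
Q = A·ΔT/R = 118.8 × (70.09 − 2.713) / 23.087 = 346.71 BTU/h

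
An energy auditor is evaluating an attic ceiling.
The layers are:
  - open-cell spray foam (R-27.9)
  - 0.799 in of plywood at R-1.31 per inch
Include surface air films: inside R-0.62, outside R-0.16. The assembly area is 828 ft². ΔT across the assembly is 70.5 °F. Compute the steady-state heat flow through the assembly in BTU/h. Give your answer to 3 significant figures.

0.799 × 1.31 = 1.047
R_total = 0.62 + 27.9 + 1.047 + 0.16 = 29.73 ft²·°F·h/BTU
Q = A·ΔT/R = 828 × 70.5 / 29.73 = 1964 BTU/h

1960 BTU/h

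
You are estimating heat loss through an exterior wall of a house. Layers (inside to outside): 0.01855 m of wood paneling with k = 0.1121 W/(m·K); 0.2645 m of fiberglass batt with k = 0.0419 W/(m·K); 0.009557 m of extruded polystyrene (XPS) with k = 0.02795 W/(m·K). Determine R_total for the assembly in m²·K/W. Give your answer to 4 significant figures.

0.01855/0.1121 = 0.16548
0.2645/0.0419 = 6.3126
0.009557/0.02795 = 0.34193
R_total = 0.16548 + 6.3126 + 0.34193 = 6.8201 m²·K/W

6.820 m²·K/W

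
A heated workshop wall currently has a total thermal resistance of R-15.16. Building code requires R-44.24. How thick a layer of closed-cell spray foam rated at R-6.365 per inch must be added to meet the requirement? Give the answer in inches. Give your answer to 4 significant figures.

4.569 in

ΔR = 44.24 − 15.16 = 29.08 ft²·°F·h/BTU
L = ΔR / (R/in) = 29.08/6.365 = 4.5687 in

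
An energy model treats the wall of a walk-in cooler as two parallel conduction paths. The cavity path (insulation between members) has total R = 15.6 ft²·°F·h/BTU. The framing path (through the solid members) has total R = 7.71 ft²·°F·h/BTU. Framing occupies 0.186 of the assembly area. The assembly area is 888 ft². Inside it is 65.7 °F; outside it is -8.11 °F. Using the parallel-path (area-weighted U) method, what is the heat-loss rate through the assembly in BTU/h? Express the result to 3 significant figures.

5000 BTU/h

U_eff = 0.814/15.6 + 0.186/7.71 = 0.05218 + 0.02412 = 0.0763
R_eff = 1/U_eff = 13.11 ft²·°F·h/BTU
Q = 888 × (65.7 − (-8.11)) / 13.11 = 5001 BTU/h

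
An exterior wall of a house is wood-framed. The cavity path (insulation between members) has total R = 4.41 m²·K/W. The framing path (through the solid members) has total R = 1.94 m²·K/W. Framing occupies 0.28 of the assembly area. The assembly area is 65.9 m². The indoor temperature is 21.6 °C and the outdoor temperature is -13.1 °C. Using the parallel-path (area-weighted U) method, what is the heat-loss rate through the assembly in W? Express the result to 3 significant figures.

U_eff = 0.72/4.41 + 0.28/1.94 = 0.1633 + 0.1443 = 0.3076
R_eff = 1/U_eff = 3.251 m²·K/W
Q = 65.9 × (21.6 − (-13.1)) / 3.251 = 703.4 W

703 W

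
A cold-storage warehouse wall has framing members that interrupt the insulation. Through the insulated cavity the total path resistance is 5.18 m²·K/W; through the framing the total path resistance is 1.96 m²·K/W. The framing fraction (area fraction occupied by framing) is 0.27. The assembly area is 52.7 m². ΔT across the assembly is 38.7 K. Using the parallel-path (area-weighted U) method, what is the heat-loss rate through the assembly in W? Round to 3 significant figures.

568 W

U_eff = 0.73/5.18 + 0.27/1.96 = 0.1409 + 0.1378 = 0.2787
R_eff = 1/U_eff = 3.588 m²·K/W
Q = 52.7 × 38.7 / 3.588 = 568.4 W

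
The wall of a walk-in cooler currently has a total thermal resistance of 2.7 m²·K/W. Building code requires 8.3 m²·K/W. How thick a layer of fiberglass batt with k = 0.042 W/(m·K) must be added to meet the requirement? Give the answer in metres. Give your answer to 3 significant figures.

ΔR = 8.3 − 2.7 = 5.6 m²·K/W
L = ΔR × k = 5.6 × 0.042 = 0.2352 m

0.235 m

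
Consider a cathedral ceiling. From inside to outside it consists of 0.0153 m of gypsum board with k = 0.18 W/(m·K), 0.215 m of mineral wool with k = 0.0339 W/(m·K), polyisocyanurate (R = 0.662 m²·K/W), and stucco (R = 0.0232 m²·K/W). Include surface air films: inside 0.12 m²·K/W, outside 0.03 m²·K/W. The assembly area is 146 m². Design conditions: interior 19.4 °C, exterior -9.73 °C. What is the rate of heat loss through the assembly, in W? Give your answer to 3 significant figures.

0.0153/0.18 = 0.085
0.215/0.0339 = 6.342
R_total = 0.12 + 0.085 + 6.342 + 0.662 + 0.0232 + 0.03 = 7.262 m²·K/W
Q = A·ΔT/R = 146 × (19.4 − (-9.73)) / 7.262 = 585.6 W

586 W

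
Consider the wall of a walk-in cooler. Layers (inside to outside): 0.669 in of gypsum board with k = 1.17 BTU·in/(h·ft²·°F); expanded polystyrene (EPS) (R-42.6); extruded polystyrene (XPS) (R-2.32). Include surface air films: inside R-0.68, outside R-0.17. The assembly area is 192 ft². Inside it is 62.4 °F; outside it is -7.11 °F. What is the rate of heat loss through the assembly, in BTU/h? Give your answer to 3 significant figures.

288 BTU/h

0.669/1.17 = 0.5718
R_total = 0.68 + 0.5718 + 42.6 + 2.32 + 0.17 = 46.34 ft²·°F·h/BTU
Q = A·ΔT/R = 192 × (62.4 − (-7.11)) / 46.34 = 288 BTU/h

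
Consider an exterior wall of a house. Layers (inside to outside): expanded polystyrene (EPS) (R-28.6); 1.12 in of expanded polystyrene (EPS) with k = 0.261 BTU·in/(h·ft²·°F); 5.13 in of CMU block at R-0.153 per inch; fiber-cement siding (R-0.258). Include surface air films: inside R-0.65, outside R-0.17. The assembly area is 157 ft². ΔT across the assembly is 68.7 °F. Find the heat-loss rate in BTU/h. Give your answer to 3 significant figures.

310 BTU/h

1.12/0.261 = 4.291
5.13 × 0.153 = 0.7849
R_total = 0.65 + 28.6 + 4.291 + 0.7849 + 0.258 + 0.17 = 34.75 ft²·°F·h/BTU
Q = A·ΔT/R = 157 × 68.7 / 34.75 = 310.3 BTU/h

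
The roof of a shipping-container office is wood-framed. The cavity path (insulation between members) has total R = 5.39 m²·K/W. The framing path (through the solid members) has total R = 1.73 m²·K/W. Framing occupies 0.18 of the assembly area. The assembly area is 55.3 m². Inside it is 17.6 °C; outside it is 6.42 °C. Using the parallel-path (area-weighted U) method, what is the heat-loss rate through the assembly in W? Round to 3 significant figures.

U_eff = 0.82/5.39 + 0.18/1.73 = 0.1521 + 0.104 = 0.2562
R_eff = 1/U_eff = 3.904 m²·K/W
Q = 55.3 × (17.6 − 6.42) / 3.904 = 158.4 W

158 W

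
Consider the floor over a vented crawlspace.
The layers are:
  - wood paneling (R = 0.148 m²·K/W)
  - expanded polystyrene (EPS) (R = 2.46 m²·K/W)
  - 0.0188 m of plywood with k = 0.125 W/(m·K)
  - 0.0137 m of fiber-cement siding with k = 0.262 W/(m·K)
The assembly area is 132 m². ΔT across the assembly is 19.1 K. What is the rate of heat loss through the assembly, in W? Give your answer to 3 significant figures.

897 W

0.0188/0.125 = 0.1504
0.0137/0.262 = 0.05229
R_total = 0.148 + 2.46 + 0.1504 + 0.05229 = 2.811 m²·K/W
Q = A·ΔT/R = 132 × 19.1 / 2.811 = 897 W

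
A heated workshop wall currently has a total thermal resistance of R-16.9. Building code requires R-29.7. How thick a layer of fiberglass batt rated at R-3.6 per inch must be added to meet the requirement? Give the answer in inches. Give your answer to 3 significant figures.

ΔR = 29.7 − 16.9 = 12.8 ft²·°F·h/BTU
L = ΔR / (R/in) = 12.8/3.6 = 3.556 in

3.56 in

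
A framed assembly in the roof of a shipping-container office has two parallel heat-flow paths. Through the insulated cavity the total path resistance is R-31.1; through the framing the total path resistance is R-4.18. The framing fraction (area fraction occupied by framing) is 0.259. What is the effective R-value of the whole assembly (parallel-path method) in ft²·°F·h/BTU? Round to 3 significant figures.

U_eff = 0.741/31.1 + 0.259/4.18 = 0.02383 + 0.06196 = 0.08579
R_eff = 1/U_eff = 11.66 ft²·°F·h/BTU

11.7 ft²·°F·h/BTU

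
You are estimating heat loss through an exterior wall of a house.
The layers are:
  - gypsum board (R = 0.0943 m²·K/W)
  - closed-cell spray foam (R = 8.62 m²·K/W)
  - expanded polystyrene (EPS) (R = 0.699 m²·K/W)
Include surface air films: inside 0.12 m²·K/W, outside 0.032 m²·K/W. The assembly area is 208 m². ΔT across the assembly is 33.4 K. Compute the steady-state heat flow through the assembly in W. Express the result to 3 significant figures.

R_total = 0.12 + 0.0943 + 8.62 + 0.699 + 0.032 = 9.565 m²·K/W
Q = A·ΔT/R = 208 × 33.4 / 9.565 = 726.3 W

726 W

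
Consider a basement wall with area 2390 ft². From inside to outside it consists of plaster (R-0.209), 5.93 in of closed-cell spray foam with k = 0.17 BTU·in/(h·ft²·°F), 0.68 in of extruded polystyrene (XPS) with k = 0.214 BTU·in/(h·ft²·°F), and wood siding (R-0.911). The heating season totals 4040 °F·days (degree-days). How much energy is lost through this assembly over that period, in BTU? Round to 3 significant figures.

5.93/0.17 = 34.88
0.68/0.214 = 3.178
R_total = 0.209 + 34.88 + 3.178 + 0.911 = 39.18 ft²·°F·h/BTU
E = A × HDD × 24 / R = 2390 × 4040 × 24 / 39.18 = 5915000 BTU

5910000 BTU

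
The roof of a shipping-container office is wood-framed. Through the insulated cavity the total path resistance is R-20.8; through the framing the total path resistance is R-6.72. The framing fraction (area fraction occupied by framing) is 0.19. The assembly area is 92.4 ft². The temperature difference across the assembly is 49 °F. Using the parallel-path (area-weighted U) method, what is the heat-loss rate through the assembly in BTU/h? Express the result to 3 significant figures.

304 BTU/h

U_eff = 0.81/20.8 + 0.19/6.72 = 0.03894 + 0.02827 = 0.06722
R_eff = 1/U_eff = 14.88 ft²·°F·h/BTU
Q = 92.4 × 49 / 14.88 = 304.3 BTU/h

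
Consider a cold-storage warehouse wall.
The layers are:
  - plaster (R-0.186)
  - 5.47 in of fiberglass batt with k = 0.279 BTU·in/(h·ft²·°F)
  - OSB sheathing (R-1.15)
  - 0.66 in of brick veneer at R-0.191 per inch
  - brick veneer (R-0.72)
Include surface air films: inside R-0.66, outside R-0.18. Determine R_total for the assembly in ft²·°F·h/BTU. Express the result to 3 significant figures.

22.6 ft²·°F·h/BTU

5.47/0.279 = 19.61
0.66 × 0.191 = 0.1261
R_total = 0.66 + 0.186 + 19.61 + 1.15 + 0.1261 + 0.72 + 0.18 = 22.63 ft²·°F·h/BTU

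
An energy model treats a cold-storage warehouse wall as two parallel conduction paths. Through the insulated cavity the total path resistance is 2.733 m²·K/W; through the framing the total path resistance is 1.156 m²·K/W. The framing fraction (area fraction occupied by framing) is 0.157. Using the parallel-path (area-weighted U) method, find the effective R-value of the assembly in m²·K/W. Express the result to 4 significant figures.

U_eff = 0.843/2.733 + 0.157/1.156 = 0.30845 + 0.13581 = 0.44427
R_eff = 1/U_eff = 2.2509 m²·K/W

2.251 m²·K/W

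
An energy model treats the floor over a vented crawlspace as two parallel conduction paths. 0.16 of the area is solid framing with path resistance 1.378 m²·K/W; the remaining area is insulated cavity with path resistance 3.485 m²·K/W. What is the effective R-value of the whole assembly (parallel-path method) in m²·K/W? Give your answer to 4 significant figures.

2.800 m²·K/W

U_eff = 0.84/3.485 + 0.16/1.378 = 0.24103 + 0.11611 = 0.35714
R_eff = 1/U_eff = 2.8 m²·K/W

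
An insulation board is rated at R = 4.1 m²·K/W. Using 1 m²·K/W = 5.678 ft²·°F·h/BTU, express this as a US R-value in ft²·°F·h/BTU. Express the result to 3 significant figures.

23.3 ft²·°F·h/BTU

R_US = 4.1 × 5.678 = 23.28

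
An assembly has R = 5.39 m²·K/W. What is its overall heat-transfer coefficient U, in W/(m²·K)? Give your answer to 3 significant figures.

U = 1/R = 1/5.39 = 0.1855

0.186 W/(m²·K)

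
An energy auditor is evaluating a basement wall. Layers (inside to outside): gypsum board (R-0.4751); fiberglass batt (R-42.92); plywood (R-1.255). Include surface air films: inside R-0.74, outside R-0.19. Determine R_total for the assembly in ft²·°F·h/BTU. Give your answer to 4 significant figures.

45.58 ft²·°F·h/BTU

R_total = 0.74 + 0.4751 + 42.92 + 1.255 + 0.19 = 45.58 ft²·°F·h/BTU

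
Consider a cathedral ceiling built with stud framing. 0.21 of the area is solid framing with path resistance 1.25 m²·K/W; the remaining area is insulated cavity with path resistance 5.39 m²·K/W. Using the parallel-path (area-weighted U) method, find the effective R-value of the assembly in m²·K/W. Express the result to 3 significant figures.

3.18 m²·K/W

U_eff = 0.79/5.39 + 0.21/1.25 = 0.1466 + 0.168 = 0.3146
R_eff = 1/U_eff = 3.179 m²·K/W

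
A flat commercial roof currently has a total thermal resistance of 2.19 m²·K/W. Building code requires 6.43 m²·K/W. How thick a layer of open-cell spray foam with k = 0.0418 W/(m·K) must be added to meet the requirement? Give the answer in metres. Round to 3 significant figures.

0.177 m

ΔR = 6.43 − 2.19 = 4.24 m²·K/W
L = ΔR × k = 4.24 × 0.0418 = 0.1772 m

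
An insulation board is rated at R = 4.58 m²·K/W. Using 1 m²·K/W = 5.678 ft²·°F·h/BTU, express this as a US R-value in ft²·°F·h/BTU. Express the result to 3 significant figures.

26.0 ft²·°F·h/BTU

R_US = 4.58 × 5.678 = 26.01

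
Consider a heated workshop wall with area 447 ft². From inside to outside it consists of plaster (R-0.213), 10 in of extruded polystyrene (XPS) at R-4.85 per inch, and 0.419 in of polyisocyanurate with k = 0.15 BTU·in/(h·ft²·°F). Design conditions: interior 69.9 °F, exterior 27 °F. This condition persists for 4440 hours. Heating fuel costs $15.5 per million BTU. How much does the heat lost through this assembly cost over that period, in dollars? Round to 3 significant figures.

25.6 dollars

10 × 4.85 = 48.5
0.419/0.15 = 2.793
R_total = 0.213 + 48.5 + 2.793 = 51.51 ft²·°F·h/BTU
Q = 447 × (69.9 − 27) / 51.51 = 372.3 BTU/h
E = 372.3 × 4440 = 1653000 BTU
Cost = 1653000/10⁶ × 15.5 = $25.62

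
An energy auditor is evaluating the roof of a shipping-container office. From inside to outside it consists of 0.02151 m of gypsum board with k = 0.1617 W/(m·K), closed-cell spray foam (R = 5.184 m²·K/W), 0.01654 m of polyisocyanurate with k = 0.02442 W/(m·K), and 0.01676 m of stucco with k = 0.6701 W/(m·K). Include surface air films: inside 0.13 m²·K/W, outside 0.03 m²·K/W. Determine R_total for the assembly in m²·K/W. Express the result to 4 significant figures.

6.179 m²·K/W

0.02151/0.1617 = 0.13302
0.01654/0.02442 = 0.67731
0.01676/0.6701 = 0.025011
R_total = 0.13 + 0.13302 + 5.184 + 0.67731 + 0.025011 + 0.03 = 6.1793 m²·K/W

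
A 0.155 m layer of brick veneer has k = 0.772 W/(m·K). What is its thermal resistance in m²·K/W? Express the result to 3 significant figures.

R = L/k = 0.155/0.772 = 0.2008 m²·K/W

0.201 m²·K/W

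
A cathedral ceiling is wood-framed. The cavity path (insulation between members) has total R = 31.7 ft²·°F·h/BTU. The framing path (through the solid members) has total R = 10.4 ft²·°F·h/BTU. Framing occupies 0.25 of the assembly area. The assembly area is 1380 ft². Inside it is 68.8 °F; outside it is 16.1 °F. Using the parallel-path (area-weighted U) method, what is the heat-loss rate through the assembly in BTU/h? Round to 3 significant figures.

3470 BTU/h

U_eff = 0.75/31.7 + 0.25/10.4 = 0.02366 + 0.02404 = 0.0477
R_eff = 1/U_eff = 20.97 ft²·°F·h/BTU
Q = 1380 × (68.8 − 16.1) / 20.97 = 3469 BTU/h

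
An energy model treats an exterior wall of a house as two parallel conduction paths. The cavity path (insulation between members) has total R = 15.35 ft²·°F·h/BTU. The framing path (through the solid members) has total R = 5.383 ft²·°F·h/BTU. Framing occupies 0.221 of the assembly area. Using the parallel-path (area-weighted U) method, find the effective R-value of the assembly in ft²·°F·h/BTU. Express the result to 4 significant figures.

10.89 ft²·°F·h/BTU

U_eff = 0.779/15.35 + 0.221/5.383 = 0.050749 + 0.041055 = 0.091804
R_eff = 1/U_eff = 10.893 ft²·°F·h/BTU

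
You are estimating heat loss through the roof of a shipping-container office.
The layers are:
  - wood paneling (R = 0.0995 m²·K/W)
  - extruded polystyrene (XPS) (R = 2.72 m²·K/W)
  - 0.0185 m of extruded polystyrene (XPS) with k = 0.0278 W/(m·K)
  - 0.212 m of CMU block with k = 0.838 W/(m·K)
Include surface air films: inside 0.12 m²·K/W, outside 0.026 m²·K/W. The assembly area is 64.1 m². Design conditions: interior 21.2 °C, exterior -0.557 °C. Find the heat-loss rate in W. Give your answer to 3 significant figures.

359 W

0.0185/0.0278 = 0.6655
0.212/0.838 = 0.253
R_total = 0.12 + 0.0995 + 2.72 + 0.6655 + 0.253 + 0.026 = 3.884 m²·K/W
Q = A·ΔT/R = 64.1 × (21.2 − (-0.557)) / 3.884 = 359.1 W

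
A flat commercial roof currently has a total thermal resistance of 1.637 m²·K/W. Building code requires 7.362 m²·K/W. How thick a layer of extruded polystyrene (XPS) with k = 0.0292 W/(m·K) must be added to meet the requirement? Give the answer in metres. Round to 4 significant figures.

0.1672 m

ΔR = 7.362 − 1.637 = 5.725 m²·K/W
L = ΔR × k = 5.725 × 0.0292 = 0.16717 m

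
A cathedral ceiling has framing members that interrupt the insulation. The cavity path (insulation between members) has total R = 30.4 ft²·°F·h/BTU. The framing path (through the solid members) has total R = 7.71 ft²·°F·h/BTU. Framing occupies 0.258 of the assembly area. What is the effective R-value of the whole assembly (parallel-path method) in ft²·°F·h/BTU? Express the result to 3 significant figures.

U_eff = 0.742/30.4 + 0.258/7.71 = 0.02441 + 0.03346 = 0.05787
R_eff = 1/U_eff = 17.28 ft²·°F·h/BTU

17.3 ft²·°F·h/BTU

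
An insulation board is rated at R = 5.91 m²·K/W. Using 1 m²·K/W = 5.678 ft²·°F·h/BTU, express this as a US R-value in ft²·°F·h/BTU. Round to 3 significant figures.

R_US = 5.91 × 5.678 = 33.56

33.6 ft²·°F·h/BTU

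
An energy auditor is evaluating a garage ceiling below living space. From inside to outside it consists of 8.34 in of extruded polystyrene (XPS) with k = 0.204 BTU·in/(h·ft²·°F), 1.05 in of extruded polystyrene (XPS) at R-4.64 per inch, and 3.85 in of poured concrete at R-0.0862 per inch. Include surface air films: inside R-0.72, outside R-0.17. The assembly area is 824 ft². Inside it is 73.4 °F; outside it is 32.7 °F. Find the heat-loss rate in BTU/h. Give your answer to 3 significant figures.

714 BTU/h

8.34/0.204 = 40.88
1.05 × 4.64 = 4.872
3.85 × 0.0862 = 0.3319
R_total = 0.72 + 40.88 + 4.872 + 0.3319 + 0.17 = 46.98 ft²·°F·h/BTU
Q = A·ΔT/R = 824 × (73.4 − 32.7) / 46.98 = 713.9 BTU/h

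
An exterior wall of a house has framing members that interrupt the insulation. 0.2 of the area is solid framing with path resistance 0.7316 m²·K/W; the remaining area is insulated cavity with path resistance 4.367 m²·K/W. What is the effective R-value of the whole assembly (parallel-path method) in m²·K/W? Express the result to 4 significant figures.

2.190 m²·K/W

U_eff = 0.8/4.367 + 0.2/0.7316 = 0.18319 + 0.27337 = 0.45657
R_eff = 1/U_eff = 2.1903 m²·K/W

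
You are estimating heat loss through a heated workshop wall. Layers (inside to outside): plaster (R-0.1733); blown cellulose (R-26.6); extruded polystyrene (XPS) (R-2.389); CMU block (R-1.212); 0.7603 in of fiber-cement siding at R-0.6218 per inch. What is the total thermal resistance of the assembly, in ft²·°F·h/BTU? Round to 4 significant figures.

0.7603 × 0.6218 = 0.47275
R_total = 0.1733 + 26.6 + 2.389 + 1.212 + 0.47275 = 30.847 ft²·°F·h/BTU

30.85 ft²·°F·h/BTU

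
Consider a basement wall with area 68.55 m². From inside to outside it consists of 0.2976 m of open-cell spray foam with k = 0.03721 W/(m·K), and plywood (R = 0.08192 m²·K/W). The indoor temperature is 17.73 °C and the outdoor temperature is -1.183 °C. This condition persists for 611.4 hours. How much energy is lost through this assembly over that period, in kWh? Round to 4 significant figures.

0.2976/0.03721 = 7.9979
R_total = 7.9979 + 0.08192 = 8.0798 m²·K/W
Q = 68.55 × (17.73 − (-1.183)) / 8.0798 = 160.46 W
E = 160.46 W × 611.4 h / 1000 = 98.106 kWh

98.11 kWh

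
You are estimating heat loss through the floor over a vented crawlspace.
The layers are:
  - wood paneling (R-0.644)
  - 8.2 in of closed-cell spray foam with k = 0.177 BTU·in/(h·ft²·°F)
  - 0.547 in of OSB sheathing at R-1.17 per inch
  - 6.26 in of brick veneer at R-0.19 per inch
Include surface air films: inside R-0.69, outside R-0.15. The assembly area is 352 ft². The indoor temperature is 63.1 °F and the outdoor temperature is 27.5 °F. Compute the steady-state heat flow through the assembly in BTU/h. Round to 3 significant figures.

252 BTU/h

8.2/0.177 = 46.33
0.547 × 1.17 = 0.64
6.26 × 0.19 = 1.189
R_total = 0.69 + 0.644 + 46.33 + 0.64 + 1.189 + 0.15 = 49.64 ft²·°F·h/BTU
Q = A·ΔT/R = 352 × (63.1 − 27.5) / 49.64 = 252.4 BTU/h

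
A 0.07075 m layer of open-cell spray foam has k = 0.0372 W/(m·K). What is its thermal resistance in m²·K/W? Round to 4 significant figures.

R = L/k = 0.07075/0.0372 = 1.9019 m²·K/W

1.902 m²·K/W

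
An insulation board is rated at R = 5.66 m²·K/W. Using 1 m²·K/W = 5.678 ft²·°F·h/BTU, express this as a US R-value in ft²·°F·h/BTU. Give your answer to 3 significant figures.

32.1 ft²·°F·h/BTU

R_US = 5.66 × 5.678 = 32.14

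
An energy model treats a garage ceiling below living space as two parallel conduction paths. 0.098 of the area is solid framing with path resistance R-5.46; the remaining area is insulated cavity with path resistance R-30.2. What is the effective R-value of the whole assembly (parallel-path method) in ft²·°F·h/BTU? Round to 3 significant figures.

20.9 ft²·°F·h/BTU

U_eff = 0.902/30.2 + 0.098/5.46 = 0.02987 + 0.01795 = 0.04782
R_eff = 1/U_eff = 20.91 ft²·°F·h/BTU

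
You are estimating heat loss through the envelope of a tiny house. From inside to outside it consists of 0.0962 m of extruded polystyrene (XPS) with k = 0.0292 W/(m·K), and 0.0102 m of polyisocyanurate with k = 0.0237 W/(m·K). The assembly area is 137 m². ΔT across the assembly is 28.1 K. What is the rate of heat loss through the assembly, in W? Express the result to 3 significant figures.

1030 W

0.0962/0.0292 = 3.295
0.0102/0.0237 = 0.4304
R_total = 3.295 + 0.4304 = 3.725 m²·K/W
Q = A·ΔT/R = 137 × 28.1 / 3.725 = 1034 W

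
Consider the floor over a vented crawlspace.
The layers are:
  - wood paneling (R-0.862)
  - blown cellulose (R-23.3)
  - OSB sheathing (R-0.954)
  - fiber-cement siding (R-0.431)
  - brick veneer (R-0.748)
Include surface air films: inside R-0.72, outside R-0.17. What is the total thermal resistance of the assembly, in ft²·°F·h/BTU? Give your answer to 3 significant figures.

R_total = 0.72 + 0.862 + 23.3 + 0.954 + 0.431 + 0.748 + 0.17 = 27.19 ft²·°F·h/BTU

27.2 ft²·°F·h/BTU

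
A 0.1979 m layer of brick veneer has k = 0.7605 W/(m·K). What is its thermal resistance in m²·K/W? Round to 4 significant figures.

R = L/k = 0.1979/0.7605 = 0.26022 m²·K/W

0.2602 m²·K/W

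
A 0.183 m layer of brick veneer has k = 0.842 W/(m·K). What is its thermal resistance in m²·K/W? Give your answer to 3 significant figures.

R = L/k = 0.183/0.842 = 0.2173 m²·K/W

0.217 m²·K/W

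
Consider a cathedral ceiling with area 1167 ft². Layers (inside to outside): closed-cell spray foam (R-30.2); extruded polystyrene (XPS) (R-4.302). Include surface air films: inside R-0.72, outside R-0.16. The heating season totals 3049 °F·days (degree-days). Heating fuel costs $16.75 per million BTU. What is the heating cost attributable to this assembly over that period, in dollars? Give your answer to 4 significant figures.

R_total = 0.72 + 30.2 + 4.302 + 0.16 = 35.382 ft²·°F·h/BTU
E = A × HDD × 24 / R = 1167 × 3049 × 24 / 35.382 = 2413600 BTU
Cost = 2413600/10⁶ × 16.75 = $40.427

40.43 dollars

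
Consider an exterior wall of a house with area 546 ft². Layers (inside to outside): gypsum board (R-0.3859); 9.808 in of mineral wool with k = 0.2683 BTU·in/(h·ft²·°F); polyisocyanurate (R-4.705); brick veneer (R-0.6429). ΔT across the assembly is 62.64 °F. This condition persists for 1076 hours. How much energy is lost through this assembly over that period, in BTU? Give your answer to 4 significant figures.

9.808/0.2683 = 36.556
R_total = 0.3859 + 36.556 + 4.705 + 0.6429 = 42.29 ft²·°F·h/BTU
Q = 546 × 62.64 / 42.29 = 808.74 BTU/h
E = 808.74 × 1076 = 870200 BTU

870200 BTU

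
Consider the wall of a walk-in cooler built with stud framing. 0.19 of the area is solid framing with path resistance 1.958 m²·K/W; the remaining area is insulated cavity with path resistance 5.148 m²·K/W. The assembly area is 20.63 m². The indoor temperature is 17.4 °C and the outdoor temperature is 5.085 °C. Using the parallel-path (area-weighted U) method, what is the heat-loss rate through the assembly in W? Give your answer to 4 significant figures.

64.63 W

U_eff = 0.81/5.148 + 0.19/1.958 = 0.15734 + 0.097038 = 0.25438
R_eff = 1/U_eff = 3.9311 m²·K/W
Q = 20.63 × (17.4 − 5.085) / 3.9311 = 64.628 W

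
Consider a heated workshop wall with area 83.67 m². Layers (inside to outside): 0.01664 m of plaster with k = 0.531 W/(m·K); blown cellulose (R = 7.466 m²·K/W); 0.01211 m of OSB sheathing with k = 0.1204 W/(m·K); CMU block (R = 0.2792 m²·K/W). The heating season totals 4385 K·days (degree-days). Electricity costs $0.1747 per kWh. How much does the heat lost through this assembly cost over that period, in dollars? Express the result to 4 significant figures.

0.01664/0.531 = 0.031337
0.01211/0.1204 = 0.10058
R_total = 0.031337 + 7.466 + 0.10058 + 0.2792 = 7.8771 m²·K/W
E = A × HDD × 24 / R / 1000 = 83.67 × 4385 × 24 / 7.8771 / 1000 = 1117.8 kWh
Cost = 1117.8 × 0.1747 = $195.29

195.3 dollars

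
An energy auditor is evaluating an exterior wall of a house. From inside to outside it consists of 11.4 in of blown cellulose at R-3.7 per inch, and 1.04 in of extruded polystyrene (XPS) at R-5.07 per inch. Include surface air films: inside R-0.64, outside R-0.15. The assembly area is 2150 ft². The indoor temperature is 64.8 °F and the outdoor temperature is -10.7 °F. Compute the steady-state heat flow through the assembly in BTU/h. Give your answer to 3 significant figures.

3360 BTU/h

11.4 × 3.7 = 42.18
1.04 × 5.07 = 5.273
R_total = 0.64 + 42.18 + 5.273 + 0.15 = 48.24 ft²·°F·h/BTU
Q = A·ΔT/R = 2150 × (64.8 − (-10.7)) / 48.24 = 3365 BTU/h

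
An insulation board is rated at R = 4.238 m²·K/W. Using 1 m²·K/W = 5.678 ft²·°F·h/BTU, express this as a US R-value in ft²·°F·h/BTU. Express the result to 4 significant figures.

R_US = 4.238 × 5.678 = 24.063

24.06 ft²·°F·h/BTU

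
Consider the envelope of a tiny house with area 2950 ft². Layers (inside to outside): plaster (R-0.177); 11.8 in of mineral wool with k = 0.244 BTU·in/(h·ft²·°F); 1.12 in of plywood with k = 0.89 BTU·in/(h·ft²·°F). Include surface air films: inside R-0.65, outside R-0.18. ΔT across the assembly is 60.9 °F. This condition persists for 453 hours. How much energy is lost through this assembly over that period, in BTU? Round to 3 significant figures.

11.8/0.244 = 48.36
1.12/0.89 = 1.258
R_total = 0.65 + 0.177 + 48.36 + 1.258 + 0.18 = 50.63 ft²·°F·h/BTU
Q = 2950 × 60.9 / 50.63 = 3549 BTU/h
E = 3549 × 453 = 1608000 BTU

1610000 BTU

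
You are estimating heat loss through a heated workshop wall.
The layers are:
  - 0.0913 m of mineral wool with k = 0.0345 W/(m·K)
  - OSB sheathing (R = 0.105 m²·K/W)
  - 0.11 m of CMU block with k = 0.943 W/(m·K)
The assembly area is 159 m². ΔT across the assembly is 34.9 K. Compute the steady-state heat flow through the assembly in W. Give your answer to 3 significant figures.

0.0913/0.0345 = 2.646
0.11/0.943 = 0.1166
R_total = 2.646 + 0.105 + 0.1166 = 2.868 m²·K/W
Q = A·ΔT/R = 159 × 34.9 / 2.868 = 1935 W

1930 W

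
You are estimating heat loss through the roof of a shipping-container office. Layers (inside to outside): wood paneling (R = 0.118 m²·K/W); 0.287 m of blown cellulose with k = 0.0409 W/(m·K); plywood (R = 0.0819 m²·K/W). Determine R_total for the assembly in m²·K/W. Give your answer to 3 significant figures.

0.287/0.0409 = 7.017
R_total = 0.118 + 7.017 + 0.0819 = 7.217 m²·K/W

7.22 m²·K/W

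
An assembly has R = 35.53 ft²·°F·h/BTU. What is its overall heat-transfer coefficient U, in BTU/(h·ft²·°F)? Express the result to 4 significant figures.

U = 1/R = 1/35.53 = 0.028145

0.02815 BTU/(h·ft²·°F)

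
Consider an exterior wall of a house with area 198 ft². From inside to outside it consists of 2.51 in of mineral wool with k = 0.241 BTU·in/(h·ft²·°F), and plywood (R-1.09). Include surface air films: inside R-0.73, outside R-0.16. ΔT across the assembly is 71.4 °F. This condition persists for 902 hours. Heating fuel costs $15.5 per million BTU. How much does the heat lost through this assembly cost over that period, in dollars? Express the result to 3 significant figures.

2.51/0.241 = 10.41
R_total = 0.73 + 10.41 + 1.09 + 0.16 = 12.39 ft²·°F·h/BTU
Q = 198 × 71.4 / 12.39 = 1141 BTU/h
E = 1141 × 902 = 1029000 BTU
Cost = 1029000/10⁶ × 15.5 = $15.95

15.9 dollars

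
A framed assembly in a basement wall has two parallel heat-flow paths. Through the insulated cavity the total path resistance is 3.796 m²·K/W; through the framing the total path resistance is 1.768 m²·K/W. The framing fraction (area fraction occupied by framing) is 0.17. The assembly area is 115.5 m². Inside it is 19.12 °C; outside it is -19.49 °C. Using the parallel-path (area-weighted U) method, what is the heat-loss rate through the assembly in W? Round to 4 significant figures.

U_eff = 0.83/3.796 + 0.17/1.768 = 0.21865 + 0.096154 = 0.31481
R_eff = 1/U_eff = 3.1766 m²·K/W
Q = 115.5 × (19.12 − (-19.49)) / 3.1766 = 1403.9 W

1404 W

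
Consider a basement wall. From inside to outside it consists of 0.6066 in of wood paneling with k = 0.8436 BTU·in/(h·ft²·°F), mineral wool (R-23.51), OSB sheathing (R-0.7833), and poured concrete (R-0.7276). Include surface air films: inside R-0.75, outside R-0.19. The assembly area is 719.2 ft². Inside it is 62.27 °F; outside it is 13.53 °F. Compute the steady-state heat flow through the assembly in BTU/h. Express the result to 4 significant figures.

0.6066/0.8436 = 0.71906
R_total = 0.75 + 0.71906 + 23.51 + 0.7833 + 0.7276 + 0.19 = 26.68 ft²·°F·h/BTU
Q = A·ΔT/R = 719.2 × (62.27 − 13.53) / 26.68 = 1313.9 BTU/h

1314 BTU/h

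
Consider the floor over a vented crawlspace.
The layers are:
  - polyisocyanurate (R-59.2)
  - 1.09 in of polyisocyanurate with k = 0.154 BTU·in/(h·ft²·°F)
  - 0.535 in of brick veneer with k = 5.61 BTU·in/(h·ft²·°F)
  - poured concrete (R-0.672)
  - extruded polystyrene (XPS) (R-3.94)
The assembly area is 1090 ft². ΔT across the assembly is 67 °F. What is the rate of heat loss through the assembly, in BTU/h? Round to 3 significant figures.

1030 BTU/h

1.09/0.154 = 7.078
0.535/5.61 = 0.09537
R_total = 59.2 + 7.078 + 0.09537 + 0.672 + 3.94 = 70.99 ft²·°F·h/BTU
Q = A·ΔT/R = 1090 × 67 / 70.99 = 1029 BTU/h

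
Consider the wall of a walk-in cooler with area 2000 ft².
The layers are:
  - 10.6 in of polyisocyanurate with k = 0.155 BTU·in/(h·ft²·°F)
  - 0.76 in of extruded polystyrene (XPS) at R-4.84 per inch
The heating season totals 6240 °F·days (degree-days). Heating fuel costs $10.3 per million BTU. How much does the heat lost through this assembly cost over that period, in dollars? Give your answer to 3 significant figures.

42.8 dollars

10.6/0.155 = 68.39
0.76 × 4.84 = 3.678
R_total = 68.39 + 3.678 = 72.07 ft²·°F·h/BTU
E = A × HDD × 24 / R = 2000 × 6240 × 24 / 72.07 = 4156000 BTU
Cost = 4156000/10⁶ × 10.3 = $42.81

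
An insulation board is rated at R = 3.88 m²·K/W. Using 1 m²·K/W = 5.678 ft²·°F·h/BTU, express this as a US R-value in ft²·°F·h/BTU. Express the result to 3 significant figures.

R_US = 3.88 × 5.678 = 22.03

22.0 ft²·°F·h/BTU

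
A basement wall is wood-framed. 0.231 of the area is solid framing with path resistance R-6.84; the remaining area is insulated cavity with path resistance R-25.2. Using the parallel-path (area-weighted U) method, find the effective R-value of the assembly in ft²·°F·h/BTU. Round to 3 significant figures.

15.6 ft²·°F·h/BTU

U_eff = 0.769/25.2 + 0.231/6.84 = 0.03052 + 0.03377 = 0.06429
R_eff = 1/U_eff = 15.56 ft²·°F·h/BTU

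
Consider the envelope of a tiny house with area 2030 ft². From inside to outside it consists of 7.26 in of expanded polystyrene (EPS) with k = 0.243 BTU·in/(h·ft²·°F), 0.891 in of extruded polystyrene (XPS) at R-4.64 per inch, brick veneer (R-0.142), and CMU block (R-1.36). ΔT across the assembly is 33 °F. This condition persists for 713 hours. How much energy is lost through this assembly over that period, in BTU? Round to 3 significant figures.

1340000 BTU

7.26/0.243 = 29.88
0.891 × 4.64 = 4.134
R_total = 29.88 + 4.134 + 0.142 + 1.36 = 35.51 ft²·°F·h/BTU
Q = 2030 × 33 / 35.51 = 1886 BTU/h
E = 1886 × 713 = 1345000 BTU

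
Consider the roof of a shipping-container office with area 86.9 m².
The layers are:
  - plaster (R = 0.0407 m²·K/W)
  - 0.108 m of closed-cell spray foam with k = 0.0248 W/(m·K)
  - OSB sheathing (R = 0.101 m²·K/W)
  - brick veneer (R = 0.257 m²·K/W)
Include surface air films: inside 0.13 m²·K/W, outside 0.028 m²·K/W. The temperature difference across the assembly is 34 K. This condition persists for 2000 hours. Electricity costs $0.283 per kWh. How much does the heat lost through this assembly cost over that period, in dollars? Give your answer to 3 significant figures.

340 dollars

0.108/0.0248 = 4.355
R_total = 0.13 + 0.0407 + 4.355 + 0.101 + 0.257 + 0.028 = 4.912 m²·K/W
Q = 86.9 × 34 / 4.912 = 601.6 W
E = 601.6 W × 2000 h / 1000 = 1203 kWh
Cost = 1203 × 0.283 = $340.5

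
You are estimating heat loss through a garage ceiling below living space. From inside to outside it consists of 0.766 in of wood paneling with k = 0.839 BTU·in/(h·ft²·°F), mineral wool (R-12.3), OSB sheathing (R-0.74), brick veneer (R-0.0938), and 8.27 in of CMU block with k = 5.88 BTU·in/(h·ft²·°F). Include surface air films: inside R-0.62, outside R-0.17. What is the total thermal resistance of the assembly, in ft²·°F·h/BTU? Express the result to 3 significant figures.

0.766/0.839 = 0.913
8.27/5.88 = 1.406
R_total = 0.62 + 0.913 + 12.3 + 0.74 + 0.0938 + 1.406 + 0.17 = 16.24 ft²·°F·h/BTU

16.2 ft²·°F·h/BTU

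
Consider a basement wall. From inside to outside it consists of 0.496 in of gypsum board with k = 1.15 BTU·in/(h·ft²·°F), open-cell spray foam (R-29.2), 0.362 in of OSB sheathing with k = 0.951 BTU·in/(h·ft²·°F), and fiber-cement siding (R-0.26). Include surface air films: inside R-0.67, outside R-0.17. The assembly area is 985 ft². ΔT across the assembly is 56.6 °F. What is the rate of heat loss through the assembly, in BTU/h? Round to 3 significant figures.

0.496/1.15 = 0.4313
0.362/0.951 = 0.3807
R_total = 0.67 + 0.4313 + 29.2 + 0.3807 + 0.26 + 0.17 = 31.11 ft²·°F·h/BTU
Q = A·ΔT/R = 985 × 56.6 / 31.11 = 1792 BTU/h

1790 BTU/h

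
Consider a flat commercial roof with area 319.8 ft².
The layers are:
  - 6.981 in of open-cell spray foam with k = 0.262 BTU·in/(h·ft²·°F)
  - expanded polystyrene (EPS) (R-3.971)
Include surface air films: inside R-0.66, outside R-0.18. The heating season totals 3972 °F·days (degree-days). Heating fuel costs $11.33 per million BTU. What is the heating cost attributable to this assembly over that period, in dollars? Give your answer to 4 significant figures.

10.98 dollars

6.981/0.262 = 26.645
R_total = 0.66 + 26.645 + 3.971 + 0.18 = 31.456 ft²·°F·h/BTU
E = A × HDD × 24 / R = 319.8 × 3972 × 24 / 31.456 = 969160 BTU
Cost = 969160/10⁶ × 11.33 = $10.981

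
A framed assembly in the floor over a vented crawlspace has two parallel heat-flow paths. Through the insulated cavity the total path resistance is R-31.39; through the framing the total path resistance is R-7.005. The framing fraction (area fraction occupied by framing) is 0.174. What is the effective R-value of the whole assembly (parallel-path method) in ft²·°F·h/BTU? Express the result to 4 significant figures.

U_eff = 0.826/31.39 + 0.174/7.005 = 0.026314 + 0.024839 = 0.051154
R_eff = 1/U_eff = 19.549 ft²·°F·h/BTU

19.55 ft²·°F·h/BTU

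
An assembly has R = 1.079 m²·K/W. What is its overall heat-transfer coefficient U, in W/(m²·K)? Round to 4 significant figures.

0.9268 W/(m²·K)

U = 1/R = 1/1.079 = 0.92678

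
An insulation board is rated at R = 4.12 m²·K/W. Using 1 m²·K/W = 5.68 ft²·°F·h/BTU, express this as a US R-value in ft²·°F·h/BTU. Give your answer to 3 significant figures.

23.4 ft²·°F·h/BTU

R_US = 4.12 × 5.68 = 23.4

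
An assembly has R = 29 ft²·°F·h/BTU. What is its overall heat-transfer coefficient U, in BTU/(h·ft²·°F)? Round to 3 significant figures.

U = 1/R = 1/29 = 0.03448

0.0345 BTU/(h·ft²·°F)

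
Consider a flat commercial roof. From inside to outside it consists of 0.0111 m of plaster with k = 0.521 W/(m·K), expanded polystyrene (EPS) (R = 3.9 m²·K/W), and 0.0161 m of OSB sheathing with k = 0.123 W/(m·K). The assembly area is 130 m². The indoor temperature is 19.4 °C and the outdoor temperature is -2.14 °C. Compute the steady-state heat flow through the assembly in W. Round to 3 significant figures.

691 W

0.0111/0.521 = 0.02131
0.0161/0.123 = 0.1309
R_total = 0.02131 + 3.9 + 0.1309 = 4.052 m²·K/W
Q = A·ΔT/R = 130 × (19.4 − (-2.14)) / 4.052 = 691 W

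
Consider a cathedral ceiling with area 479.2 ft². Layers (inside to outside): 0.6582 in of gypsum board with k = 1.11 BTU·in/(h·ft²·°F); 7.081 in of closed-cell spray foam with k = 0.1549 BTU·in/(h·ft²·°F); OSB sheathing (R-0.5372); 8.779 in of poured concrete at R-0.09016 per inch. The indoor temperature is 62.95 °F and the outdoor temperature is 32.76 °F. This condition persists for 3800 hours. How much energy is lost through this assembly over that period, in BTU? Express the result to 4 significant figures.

1154000 BTU

0.6582/1.11 = 0.59297
7.081/0.1549 = 45.713
8.779 × 0.09016 = 0.79151
R_total = 0.59297 + 45.713 + 0.5372 + 0.79151 = 47.635 ft²·°F·h/BTU
Q = 479.2 × (62.95 − 32.76) / 47.635 = 303.71 BTU/h
E = 303.71 × 3800 = 1154100 BTU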